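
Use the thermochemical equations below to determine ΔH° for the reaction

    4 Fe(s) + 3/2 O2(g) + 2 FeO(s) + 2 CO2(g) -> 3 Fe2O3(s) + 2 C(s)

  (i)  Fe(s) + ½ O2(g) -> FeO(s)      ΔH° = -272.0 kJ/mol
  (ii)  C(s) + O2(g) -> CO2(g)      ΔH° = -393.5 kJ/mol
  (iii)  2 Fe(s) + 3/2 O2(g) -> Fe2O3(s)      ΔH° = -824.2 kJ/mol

ΔH° = -1141.6 kJ/mol

(i) reversed and × 2: (-2)·(-272.0) = +544.0 kJ/mol
(ii) reversed and × 2: (-2)·(-393.5) = +787.0 kJ/mol
(iii) × 3: (3)·(-824.2) = -2472.6 kJ/mol
Summing the manipulated equations, ΔH° = (-2)·(-272.0) + (-2)·(-393.5) + (3)·(-824.2) = -1141.6 kJ/mol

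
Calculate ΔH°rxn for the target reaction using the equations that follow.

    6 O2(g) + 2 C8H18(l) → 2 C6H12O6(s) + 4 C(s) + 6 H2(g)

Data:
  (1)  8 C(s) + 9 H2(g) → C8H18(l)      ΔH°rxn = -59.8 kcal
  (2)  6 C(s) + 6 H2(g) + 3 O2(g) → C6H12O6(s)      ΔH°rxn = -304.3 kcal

ΔH°rxn = -489.0 kcal

(1) reversed and × 2: (-2)·(-59.8) = +119.6 kcal
(2) × 2: (2)·(-304.3) = -608.6 kcal
ΔH°rxn = (+119.6) + (-608.6) = -489.0 kcal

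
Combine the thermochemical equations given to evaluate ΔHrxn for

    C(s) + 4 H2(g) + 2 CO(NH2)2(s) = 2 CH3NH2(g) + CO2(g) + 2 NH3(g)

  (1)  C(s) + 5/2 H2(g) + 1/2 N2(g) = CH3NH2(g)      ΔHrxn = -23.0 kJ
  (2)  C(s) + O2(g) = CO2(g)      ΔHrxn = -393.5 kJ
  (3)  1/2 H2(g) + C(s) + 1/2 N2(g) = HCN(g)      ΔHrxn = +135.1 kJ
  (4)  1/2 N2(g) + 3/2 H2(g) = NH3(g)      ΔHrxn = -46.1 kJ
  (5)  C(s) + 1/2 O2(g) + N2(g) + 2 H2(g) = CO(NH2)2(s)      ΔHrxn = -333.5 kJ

(1) × 2: (2)·(-23.0) = -46.0 kJ
(2) as written: -393.5 kJ
(3): not needed.
(4) × 2: (2)·(-46.1) = -92.2 kJ
(5) reversed and × 2: (-2)·(-333.5) = +667.0 kJ
Combining the equations, ΔHrxn = (-46.0) + (-393.5) + (-92.2) + (+667.0) = 135.3 kJ

ΔHrxn = 135.3 kJ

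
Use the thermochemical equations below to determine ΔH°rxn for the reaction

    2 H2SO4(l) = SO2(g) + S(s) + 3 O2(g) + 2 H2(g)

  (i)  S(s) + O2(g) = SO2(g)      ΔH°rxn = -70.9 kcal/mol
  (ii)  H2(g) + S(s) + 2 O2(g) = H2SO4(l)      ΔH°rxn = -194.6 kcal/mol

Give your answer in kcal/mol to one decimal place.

(i) as written (SO2(g) already on the product side): -70.9 kcal/mol
(ii) reversed and × 2 (H2SO4(l) must end up as a reactant; ×2 to match 2 H2SO4(l) in the target): (-2)·(-194.6) = +389.2 kcal/mol
By Hess's law, ΔH°rxn = (1)·(-70.9) + (-2)·(-194.6) = 318.3 kcal/mol

ΔH°rxn = 318.3 kcal/mol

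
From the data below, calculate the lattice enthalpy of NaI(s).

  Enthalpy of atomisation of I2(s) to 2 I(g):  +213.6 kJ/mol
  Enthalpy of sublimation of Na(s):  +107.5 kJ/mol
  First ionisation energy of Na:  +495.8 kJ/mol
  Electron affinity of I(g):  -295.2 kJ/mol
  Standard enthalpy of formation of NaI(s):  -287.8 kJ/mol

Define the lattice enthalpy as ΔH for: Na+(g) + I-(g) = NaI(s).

U = -702.7 kJ/mol

ΔHf° = 1·ΔHsub + 1·(ΣIE) + 1/2·D(I2) + 1·EA + U
-287.8 = 1·(+107.5) + 1·(+495.8) + 1/2·(+213.6) + 1·(-295.2) + U
U = -287.8 − (+414.9) = -702.7 kJ/mol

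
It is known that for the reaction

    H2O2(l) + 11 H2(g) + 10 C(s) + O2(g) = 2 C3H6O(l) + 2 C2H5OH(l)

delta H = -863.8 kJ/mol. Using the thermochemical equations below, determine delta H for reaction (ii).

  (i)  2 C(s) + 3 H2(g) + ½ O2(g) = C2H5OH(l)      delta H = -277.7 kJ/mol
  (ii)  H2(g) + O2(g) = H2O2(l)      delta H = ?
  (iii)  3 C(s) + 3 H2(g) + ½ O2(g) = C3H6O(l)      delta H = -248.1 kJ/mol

(i) × 2 (×2 to match 2 C2H5OH(l) in the target): (2)·(-277.7) = -555.4 kJ/mol
(ii) reversed (reverse to put H2O2(l) on the reactant side): contributes −x
(iii) × 2 (scale by 2 for the 2 C3H6O(l)): (2)·(-248.1) = -496.2 kJ/mol
-863.8 = (-555.4) + (-496.2) − x
x = (-863.8 − (-1051.6)) / (-1) = -187.8 kJ/mol

delta H = -187.8 kJ/mol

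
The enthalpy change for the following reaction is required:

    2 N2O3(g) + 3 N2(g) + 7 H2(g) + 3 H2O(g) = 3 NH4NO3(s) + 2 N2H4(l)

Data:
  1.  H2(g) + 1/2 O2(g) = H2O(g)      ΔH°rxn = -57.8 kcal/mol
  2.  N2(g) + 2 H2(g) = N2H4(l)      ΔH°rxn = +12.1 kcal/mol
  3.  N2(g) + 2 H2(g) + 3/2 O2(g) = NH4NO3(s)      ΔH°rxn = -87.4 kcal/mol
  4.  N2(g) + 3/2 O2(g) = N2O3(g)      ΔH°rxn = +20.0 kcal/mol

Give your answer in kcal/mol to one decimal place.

ΔH°rxn = -104.6 kcal/mol

eq. 1 reversed and × 3 (reverse to put H2O(g) on the reactant side; ×3 to match 3 H2O(g) in the target): (-3)·(-57.8) = +173.4 kcal/mol
eq. 2 × 2 (×2 to match 2 N2H4(l) in the target): (2)·(+12.1) = +24.2 kcal/mol
eq. 3 × 3 (×3 to match 3 NH4NO3(s) in the target): (3)·(-87.4) = -262.2 kcal/mol
eq. 4 reversed and × 2 (reverse to put N2O3(g) on the reactant side; scale by 2 for the 2 N2O3(g)): (-2)·(+20.0) = -40.0 kcal/mol
Combining the equations, ΔH°rxn = (+173.4) + (+24.2) + (-262.2) + (-40.0) = -104.6 kcal/mol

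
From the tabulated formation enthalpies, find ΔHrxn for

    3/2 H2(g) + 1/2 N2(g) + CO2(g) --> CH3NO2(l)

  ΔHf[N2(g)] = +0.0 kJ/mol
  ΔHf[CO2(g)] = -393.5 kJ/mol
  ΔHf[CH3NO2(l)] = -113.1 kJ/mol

ΔH°rxn = Σ nΔHf°(products) − Σ nΔHf°(reactants).
Products: 1·(-113.1) = -113.1
Reactants: 3/2·(+0.0) + 1/2·(+0.0) + 1·(-393.5) = -393.5
ΔHrxn = (-113.1) − (-393.5) = 280.4 kJ/mol

ΔHrxn = 280.4 kJ/mol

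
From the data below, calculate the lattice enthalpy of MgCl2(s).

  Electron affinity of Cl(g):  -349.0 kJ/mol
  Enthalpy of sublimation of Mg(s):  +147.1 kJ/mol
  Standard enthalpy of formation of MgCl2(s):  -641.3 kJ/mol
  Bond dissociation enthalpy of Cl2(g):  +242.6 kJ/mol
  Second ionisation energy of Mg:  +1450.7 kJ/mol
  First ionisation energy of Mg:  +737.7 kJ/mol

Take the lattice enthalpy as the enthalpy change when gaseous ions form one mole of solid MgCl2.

U = -2521.4 kJ/mol

ΔHf° = 1·ΔHsub + 1·(ΣIE) + 1·D(Cl2) + 2·EA + U
-641.3 = 1·(+147.1) + 1·(+2188.4) + 1·(+242.6) + 2·(-349.0) + U
U = -641.3 − (+1880.1) = -2521.4 kJ/mol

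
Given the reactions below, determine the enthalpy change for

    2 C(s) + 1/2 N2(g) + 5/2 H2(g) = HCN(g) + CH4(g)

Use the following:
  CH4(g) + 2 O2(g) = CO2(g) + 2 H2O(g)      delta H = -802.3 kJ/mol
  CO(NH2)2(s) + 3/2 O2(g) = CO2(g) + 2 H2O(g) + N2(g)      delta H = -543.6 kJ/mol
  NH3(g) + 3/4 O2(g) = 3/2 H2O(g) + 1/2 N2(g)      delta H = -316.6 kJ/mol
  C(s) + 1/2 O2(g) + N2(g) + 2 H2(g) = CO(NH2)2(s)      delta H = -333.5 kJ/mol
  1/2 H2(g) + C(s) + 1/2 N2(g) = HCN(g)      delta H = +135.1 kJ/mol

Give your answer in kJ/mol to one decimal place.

equation 1 reversed: +802.3 kJ/mol
equation 2 as written: -543.6 kJ/mol
equation 3: not needed.
equation 4 as written: -333.5 kJ/mol
equation 5 as written: +135.1 kJ/mol
Combining the equations, delta H = (+802.3) + (-543.6) + (-333.5) + (+135.1) = 60.3 kJ/mol

delta H = 60.3 kJ/mol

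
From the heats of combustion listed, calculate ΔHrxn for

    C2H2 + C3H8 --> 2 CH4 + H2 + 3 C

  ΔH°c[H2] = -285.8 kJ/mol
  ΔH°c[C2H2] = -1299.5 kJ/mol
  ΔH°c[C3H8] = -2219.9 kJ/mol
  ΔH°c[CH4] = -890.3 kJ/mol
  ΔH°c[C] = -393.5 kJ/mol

ΔHrxn = -272.5 kJ/mol

Using ΔH = Σ nΔHc°(reactants) − Σ nΔHc°(products):
= [1·(-1299.5) + 1·(-2219.9)] − [2·(-890.3) + 1·(-285.8) + 3·(-393.5)]
= -272.5 kJ/mol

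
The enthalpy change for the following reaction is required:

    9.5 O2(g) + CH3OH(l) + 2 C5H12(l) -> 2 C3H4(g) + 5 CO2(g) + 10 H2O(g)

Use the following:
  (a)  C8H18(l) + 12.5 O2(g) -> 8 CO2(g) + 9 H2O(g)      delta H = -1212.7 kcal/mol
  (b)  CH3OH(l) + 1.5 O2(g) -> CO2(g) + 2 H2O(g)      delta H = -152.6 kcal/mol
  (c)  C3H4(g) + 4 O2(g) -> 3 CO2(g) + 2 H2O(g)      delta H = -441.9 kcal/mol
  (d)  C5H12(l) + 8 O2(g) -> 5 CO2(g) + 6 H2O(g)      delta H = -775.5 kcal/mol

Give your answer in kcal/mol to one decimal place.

(a): not needed.
(b) as written: -152.6 kcal/mol
(c) reversed and × 2: (-2)·(-441.9) = +883.8 kcal/mol
(d) × 2: (2)·(-775.5) = -1551.0 kcal/mol
Summing the manipulated equations, delta H = (-152.6) + (+883.8) + (-1551.0) = -819.8 kcal/mol

delta H = -819.8 kcal/mol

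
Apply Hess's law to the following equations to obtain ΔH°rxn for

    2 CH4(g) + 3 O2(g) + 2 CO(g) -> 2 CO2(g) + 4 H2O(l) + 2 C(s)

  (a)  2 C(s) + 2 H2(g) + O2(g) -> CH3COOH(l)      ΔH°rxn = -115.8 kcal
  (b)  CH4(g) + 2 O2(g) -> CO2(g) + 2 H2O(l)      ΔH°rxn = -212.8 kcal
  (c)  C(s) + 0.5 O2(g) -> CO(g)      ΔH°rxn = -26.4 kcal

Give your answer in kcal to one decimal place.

ΔH°rxn = -372.8 kcal

(a): not needed (CH3COOH(l) appears nowhere else).
(b) × 2 (scale by 2 for the 2 CH4(g)): (2)·(-212.8) = -425.6 kcal
(c) reversed and × 2 (CO(g) must end up as a reactant; scale by 2 for the 2 CO(g)): (-2)·(-26.4) = +52.8 kcal
By Hess's law, ΔH°rxn = (2)·(-212.8) + (-2)·(-26.4) = -372.8 kcal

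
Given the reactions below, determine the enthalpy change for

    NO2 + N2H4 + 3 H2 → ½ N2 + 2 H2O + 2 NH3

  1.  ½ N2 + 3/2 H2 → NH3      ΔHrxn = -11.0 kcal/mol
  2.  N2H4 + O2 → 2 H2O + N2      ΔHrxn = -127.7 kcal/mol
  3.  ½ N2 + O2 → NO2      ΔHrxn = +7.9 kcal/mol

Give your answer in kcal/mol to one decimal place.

eq. 1 × 2: (2)·(-11.0) = -22.0 kcal/mol
eq. 2 as written: -127.7 kcal/mol
eq. 3 reversed: -7.9 kcal/mol
ΔHrxn = (-22.0) + (-127.7) + (-7.9) = -157.6 kcal/mol

ΔHrxn = -157.6 kcal/mol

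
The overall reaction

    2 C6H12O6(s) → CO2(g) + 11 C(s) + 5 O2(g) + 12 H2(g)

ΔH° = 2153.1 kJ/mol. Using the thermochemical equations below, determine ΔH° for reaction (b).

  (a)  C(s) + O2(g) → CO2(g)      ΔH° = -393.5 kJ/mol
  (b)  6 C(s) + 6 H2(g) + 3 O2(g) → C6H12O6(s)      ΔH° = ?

ΔH° = -1273.3 kJ/mol

(a) as written: -393.5 kJ/mol
(b) reversed and × 2: contributes −2·x
+2153.1 = (-393.5) − 2·x
x = (+2153.1 − (-393.5)) / (-2) = -1273.3 kJ/mol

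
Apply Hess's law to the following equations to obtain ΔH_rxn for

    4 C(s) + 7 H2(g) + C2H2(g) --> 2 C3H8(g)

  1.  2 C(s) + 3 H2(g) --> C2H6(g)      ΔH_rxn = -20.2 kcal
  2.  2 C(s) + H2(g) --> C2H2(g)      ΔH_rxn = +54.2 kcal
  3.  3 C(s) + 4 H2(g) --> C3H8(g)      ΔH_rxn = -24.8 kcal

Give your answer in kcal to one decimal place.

eq. 1: not needed (C2H6(g) appears nowhere else).
eq. 2 reversed (C2H2(g) must end up as a reactant): -54.2 kcal
eq. 3 × 2 (×2 to match 2 C3H8(g) in the target): (2)·(-24.8) = -49.6 kcal
ΔH_rxn = (-54.2) + (-49.6) = -103.8 kcal

ΔH_rxn = -103.8 kcal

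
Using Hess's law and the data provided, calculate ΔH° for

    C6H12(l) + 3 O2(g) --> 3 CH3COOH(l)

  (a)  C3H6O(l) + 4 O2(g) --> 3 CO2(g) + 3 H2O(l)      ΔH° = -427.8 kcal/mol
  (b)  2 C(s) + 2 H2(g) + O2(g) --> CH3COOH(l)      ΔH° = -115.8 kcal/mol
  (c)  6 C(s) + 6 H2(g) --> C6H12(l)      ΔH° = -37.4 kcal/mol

ΔH° = -310.0 kcal/mol

(a): not needed.
(b) × 3: (3)·(-115.8) = -347.4 kcal/mol
(c) reversed: +37.4 kcal/mol
ΔH° = (3)·(-115.8) + (-1)·(-37.4) = -310.0 kcal/mol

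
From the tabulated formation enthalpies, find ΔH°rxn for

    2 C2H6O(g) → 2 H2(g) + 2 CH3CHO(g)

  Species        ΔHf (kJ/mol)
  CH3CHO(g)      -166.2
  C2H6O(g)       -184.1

ΔH°rxn = Σ nΔHf°(products) − Σ nΔHf°(reactants).
Products: 2·(+0.0) + 2·(-166.2) = -332.4
Reactants: 2·(-184.1) = -368.2
ΔH°rxn = (-332.4) − (-368.2) = 35.8 kJ/mol

ΔH°rxn = 35.8 kJ/mol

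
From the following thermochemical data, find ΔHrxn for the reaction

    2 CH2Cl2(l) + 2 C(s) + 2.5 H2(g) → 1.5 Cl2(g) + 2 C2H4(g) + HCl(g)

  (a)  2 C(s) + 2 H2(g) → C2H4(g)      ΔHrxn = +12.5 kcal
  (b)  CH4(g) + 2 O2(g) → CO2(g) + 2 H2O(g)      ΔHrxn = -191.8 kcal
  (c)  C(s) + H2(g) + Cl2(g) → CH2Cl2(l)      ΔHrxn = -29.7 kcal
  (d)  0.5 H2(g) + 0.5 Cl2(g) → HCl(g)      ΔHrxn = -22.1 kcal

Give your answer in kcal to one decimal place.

ΔHrxn = 62.3 kcal

(a) × 2 (scale by 2 for the 2 C2H4(g)): (2)·(+12.5) = +25.0 kcal
(b): not needed (CO2(g) appears nowhere else).
(c) reversed and × 2 (reverse to put CH2Cl2(l) on the reactant side; scale by 2 for the 2 CH2Cl2(l)): (-2)·(-29.7) = +59.4 kcal
(d) as written (HCl(g) already on the product side): -22.1 kcal
ΔHrxn = (2)·(+12.5) + (-2)·(-29.7) + (1)·(-22.1) = 62.3 kcal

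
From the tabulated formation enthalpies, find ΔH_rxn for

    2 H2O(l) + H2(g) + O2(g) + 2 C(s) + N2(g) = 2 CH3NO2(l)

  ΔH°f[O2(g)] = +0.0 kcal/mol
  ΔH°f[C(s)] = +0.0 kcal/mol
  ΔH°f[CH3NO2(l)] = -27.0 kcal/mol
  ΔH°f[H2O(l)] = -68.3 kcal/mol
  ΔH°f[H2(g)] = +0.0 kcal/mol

ΔH_rxn = 82.6 kcal/mol

Products: 2·(-27.0) = -54.0
Reactants: 2·(-68.3) + 1·(+0.0) + 1·(+0.0) + 2·(+0.0) + 1·(+0.0) = -136.6
ΔH_rxn = (-54.0) − (-136.6) = 82.6 kcal/mol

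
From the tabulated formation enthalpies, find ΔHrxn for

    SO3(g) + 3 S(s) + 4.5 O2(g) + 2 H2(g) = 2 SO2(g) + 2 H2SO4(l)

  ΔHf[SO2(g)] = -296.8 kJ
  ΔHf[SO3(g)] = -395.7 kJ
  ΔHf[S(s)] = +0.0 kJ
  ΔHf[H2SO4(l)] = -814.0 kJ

ΔHrxn = -1825.9 kJ

ΔH°rxn = Σ nΔHf°(products) − Σ nΔHf°(reactants).
Products: 2·(-296.8) + 2·(-814.0) = -2221.6
Reactants: 1·(-395.7) + 3·(+0.0) + 9/2·(+0.0) + 2·(+0.0) = -395.7
ΔHrxn = (-2221.6) − (-395.7) = -1825.9 kJ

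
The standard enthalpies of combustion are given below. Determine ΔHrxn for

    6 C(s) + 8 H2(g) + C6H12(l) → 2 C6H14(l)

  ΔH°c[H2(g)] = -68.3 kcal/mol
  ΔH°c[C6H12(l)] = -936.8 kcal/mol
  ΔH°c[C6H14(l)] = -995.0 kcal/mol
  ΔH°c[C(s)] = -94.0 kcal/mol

With combustion enthalpies, reactants minus products:
= [6·(-94.0) + 8·(-68.3) + 1·(-936.8)] − [2·(-995.0)]
= -57.2 kcal/mol

ΔHrxn = -57.2 kcal/mol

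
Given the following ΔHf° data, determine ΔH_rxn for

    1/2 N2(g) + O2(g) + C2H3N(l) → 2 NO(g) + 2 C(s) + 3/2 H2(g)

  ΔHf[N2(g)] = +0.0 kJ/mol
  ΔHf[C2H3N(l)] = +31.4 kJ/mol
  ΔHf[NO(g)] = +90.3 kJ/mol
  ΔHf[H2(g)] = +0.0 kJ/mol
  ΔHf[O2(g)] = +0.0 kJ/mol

ΔH_rxn = 149.2 kJ/mol

Products: 2·(+90.3) + 2·(+0.0) + 3/2·(+0.0) = +180.6
Reactants: 1/2·(+0.0) + 1·(+0.0) + 1·(+31.4) = +31.4
ΔH_rxn = (+180.6) − (+31.4) = 149.2 kJ/mol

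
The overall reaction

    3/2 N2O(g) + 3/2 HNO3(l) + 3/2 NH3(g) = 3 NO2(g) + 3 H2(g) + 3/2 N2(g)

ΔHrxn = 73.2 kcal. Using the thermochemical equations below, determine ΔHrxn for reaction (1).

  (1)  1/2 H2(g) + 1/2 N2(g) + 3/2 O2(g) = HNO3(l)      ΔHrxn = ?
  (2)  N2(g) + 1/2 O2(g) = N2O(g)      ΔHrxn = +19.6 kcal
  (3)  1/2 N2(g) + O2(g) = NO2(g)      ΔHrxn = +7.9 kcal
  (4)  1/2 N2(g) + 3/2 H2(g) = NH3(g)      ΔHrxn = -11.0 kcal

ΔHrxn = -41.6 kcal

(1) reversed and × 3/2 (reverse to put HNO3(l) on the reactant side; scale by 3/2 for the 3/2 HNO3(l)): contributes −3/2·x
(2) reversed and × 3/2 (reverse to put N2O(g) on the reactant side; scale by 3/2 for the 3/2 N2O(g)): (-3/2)·(+19.6) = -29.4 kcal
(3) × 3 (×3 to match 3 NO2(g) in the target): (3)·(+7.9) = +23.7 kcal
(4) reversed and × 3/2 (reverse to put NH3(g) on the reactant side; scale by 3/2 for the 3/2 NH3(g)): (-3/2)·(-11.0) = +16.5 kcal
+73.2 = (-29.4) + (+23.7) + (+16.5) − 3/2·x
x = (+73.2 − (+10.8)) / (-3/2) = -41.6 kcal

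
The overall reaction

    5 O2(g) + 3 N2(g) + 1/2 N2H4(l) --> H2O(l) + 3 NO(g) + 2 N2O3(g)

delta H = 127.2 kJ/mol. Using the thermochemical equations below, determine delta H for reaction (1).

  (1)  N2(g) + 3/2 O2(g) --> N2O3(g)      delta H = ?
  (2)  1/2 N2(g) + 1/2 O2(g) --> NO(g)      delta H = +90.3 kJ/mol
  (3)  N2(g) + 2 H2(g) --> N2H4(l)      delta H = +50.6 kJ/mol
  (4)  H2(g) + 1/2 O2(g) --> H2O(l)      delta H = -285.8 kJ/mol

delta H = 83.7 kJ/mol

(1) × 2 (scale by 2 for the 2 N2O3(g)): contributes 2·x
(2) × 3 (scale by 3 for the 3 NO(g)): (3)·(+90.3) = +270.9 kJ/mol
(3) reversed and × 1/2 (N2H4(l) must end up as a reactant; ×1/2 to match 1/2 N2H4(l) in the target): (-1/2)·(+50.6) = -25.3 kJ/mol
(4) as written (H2O(l) already on the product side): -285.8 kJ/mol
+127.2 = (+270.9) + (-25.3) + (-285.8) + 2·x
x = (+127.2 − (-40.2)) / (2) = 83.7 kJ/mol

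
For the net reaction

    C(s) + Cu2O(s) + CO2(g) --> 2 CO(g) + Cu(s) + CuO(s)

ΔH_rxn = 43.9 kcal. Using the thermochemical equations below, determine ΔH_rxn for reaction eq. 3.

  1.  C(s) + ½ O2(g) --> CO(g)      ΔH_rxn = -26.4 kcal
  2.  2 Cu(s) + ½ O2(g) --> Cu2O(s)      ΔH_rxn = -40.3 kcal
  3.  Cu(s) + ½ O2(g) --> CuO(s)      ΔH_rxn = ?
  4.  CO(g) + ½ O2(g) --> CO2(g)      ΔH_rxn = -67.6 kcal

ΔH_rxn = -37.6 kcal

eq. 1 as written: -26.4 kcal
eq. 2 reversed: +40.3 kcal
eq. 3 as written: contributes x
eq. 4 reversed: +67.6 kcal
+43.9 = (-26.4) + (+40.3) + (+67.6) + x
x = (+43.9 − (+81.5)) / (1) = -37.6 kcal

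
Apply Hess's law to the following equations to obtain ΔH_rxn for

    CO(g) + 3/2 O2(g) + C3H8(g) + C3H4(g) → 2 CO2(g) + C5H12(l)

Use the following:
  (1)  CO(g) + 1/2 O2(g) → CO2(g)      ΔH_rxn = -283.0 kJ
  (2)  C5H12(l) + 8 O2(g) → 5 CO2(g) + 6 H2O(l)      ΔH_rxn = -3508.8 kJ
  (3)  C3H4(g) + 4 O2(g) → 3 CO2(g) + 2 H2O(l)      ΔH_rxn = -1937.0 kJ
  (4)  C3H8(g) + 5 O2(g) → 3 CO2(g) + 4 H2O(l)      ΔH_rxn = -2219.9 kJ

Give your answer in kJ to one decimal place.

ΔH_rxn = -931.1 kJ

(1) as written (CO(g) already on the reactant side): -283.0 kJ
(2) reversed (reverse to put C5H12(l) on the product side): +3508.8 kJ
(3) as written (C3H4(g) already on the reactant side): -1937.0 kJ
(4) as written (C3H8(g) already on the reactant side): -2219.9 kJ
By Hess's law, ΔH_rxn = (1)·(-283.0) + (-1)·(-3508.8) + (1)·(-1937.0) + (1)·(-2219.9) = -931.1 kJ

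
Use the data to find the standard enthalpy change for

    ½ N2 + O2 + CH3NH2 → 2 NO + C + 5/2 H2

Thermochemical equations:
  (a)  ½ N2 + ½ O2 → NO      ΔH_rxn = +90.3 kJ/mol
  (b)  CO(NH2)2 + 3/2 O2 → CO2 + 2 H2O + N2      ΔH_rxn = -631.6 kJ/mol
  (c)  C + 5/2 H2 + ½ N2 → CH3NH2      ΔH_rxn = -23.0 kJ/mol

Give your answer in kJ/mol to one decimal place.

(a) × 2 (×2 to match 2 NO in the target): (2)·(+90.3) = +180.6 kJ/mol
(b): not needed (CO2 appears nowhere else).
(c) reversed (CH3NH2 must end up as a reactant): +23.0 kJ/mol
Combining the equations, ΔH_rxn = (+180.6) + (+23.0) = 203.6 kJ/mol

ΔH_rxn = 203.6 kJ/mol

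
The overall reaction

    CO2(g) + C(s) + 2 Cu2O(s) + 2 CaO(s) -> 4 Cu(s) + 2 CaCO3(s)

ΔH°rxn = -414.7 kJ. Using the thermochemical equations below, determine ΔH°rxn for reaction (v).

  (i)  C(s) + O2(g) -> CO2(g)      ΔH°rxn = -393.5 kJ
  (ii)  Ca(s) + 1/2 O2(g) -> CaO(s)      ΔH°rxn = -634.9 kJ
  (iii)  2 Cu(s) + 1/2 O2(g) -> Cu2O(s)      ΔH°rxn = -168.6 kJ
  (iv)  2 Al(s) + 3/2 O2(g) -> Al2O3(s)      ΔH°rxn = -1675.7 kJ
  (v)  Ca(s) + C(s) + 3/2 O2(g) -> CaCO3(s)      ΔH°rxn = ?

(i) reversed (reverse to put CO2(g) on the reactant side): +393.5 kJ
(ii) reversed and × 2 (reverse to put CaO(s) on the reactant side; scale by 2 for the 2 CaO(s)): (-2)·(-634.9) = +1269.8 kJ
(iii) reversed and × 2 (Cu2O(s) must end up as a reactant; scale by 2 for the 2 Cu2O(s)): (-2)·(-168.6) = +337.2 kJ
(iv): not needed (Al(s) appears nowhere else).
(v) × 2 (×2 to match 2 CaCO3(s) in the target): contributes 2·x
-414.7 = (+393.5) + (+1269.8) + (+337.2) + 2·x
x = (-414.7 − (+2000.5)) / (2) = -1207.6 kJ

ΔH°rxn = -1207.6 kJ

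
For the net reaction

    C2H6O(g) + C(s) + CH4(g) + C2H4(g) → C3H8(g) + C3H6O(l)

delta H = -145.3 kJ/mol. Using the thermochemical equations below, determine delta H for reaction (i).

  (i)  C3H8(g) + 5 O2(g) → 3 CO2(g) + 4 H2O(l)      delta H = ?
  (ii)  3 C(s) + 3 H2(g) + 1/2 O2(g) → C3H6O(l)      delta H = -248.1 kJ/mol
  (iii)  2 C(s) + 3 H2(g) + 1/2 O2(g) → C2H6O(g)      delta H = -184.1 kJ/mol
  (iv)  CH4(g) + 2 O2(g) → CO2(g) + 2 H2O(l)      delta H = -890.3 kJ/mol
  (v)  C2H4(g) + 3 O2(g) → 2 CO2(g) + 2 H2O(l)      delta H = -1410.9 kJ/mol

(i) reversed (reverse to put C3H8(g) on the product side): contributes −x
(ii) as written (C3H6O(l) already on the product side): -248.1 kJ/mol
(iii) reversed (reverse to put C2H6O(g) on the reactant side): +184.1 kJ/mol
(iv) as written (CH4(g) already on the reactant side): -890.3 kJ/mol
(v) as written (C2H4(g) already on the reactant side): -1410.9 kJ/mol
-145.3 = (-248.1) + (+184.1) + (-890.3) + (-1410.9) − x
x = (-145.3 − (-2365.2)) / (-1) = -2219.9 kJ/mol

delta H = -2219.9 kJ/mol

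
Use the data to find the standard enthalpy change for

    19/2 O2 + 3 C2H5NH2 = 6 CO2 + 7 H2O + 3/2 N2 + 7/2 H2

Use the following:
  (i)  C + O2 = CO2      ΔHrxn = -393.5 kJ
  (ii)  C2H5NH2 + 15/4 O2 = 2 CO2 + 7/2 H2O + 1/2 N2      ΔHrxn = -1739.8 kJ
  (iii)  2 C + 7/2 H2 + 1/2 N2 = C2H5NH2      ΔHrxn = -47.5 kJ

(i) × 2: (2)·(-393.5) = -787.0 kJ
(ii) × 2: (2)·(-1739.8) = -3479.6 kJ
(iii) reversed: +47.5 kJ
By Hess's law, ΔHrxn = (-787.0) + (-3479.6) + (+47.5) = -4219.1 kJ

ΔHrxn = -4219.1 kJ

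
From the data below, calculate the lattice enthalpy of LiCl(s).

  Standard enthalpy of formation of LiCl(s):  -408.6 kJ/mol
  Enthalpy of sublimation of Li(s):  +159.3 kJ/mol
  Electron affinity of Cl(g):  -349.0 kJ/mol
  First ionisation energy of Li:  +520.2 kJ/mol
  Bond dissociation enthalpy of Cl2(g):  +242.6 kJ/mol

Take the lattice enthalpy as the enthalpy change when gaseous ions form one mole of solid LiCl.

U = -860.4 kJ/mol

ΔHf° = 1·ΔHsub + 1·(ΣIE) + 1/2·D(Cl2) + 1·EA + U
-408.6 = 1·(+159.3) + 1·(+520.2) + 1/2·(+242.6) + 1·(-349.0) + U
U = -408.6 − (+451.8) = -860.4 kJ/mol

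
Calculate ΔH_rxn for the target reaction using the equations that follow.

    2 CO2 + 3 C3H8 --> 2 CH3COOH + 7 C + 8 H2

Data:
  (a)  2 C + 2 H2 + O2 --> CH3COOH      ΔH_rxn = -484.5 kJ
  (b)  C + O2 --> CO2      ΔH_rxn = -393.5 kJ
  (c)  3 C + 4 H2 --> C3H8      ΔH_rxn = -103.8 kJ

(a) × 2 (×2 to match 2 CH3COOH in the target): (2)·(-484.5) = -969.0 kJ
(b) reversed and × 2 (reverse to put CO2 on the reactant side; scale by 2 for the 2 CO2): (-2)·(-393.5) = +787.0 kJ
(c) reversed and × 3 (reverse to put C3H8 on the reactant side; scale by 3 for the 3 C3H8): (-3)·(-103.8) = +311.4 kJ
ΔH_rxn = (2)·(-484.5) + (-2)·(-393.5) + (-3)·(-103.8) = 129.4 kJ

ΔH_rxn = 129.4 kJ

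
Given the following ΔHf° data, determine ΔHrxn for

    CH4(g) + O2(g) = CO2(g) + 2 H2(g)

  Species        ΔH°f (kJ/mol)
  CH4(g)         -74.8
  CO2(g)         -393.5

ΔH°rxn = Σ nΔHf°(products) − Σ nΔHf°(reactants).
Products: 1·(-393.5) + 2·(+0.0) = -393.5
Reactants: 1·(-74.8) + 1·(+0.0) = -74.8
ΔHrxn = (-393.5) − (-74.8) = -318.7 kJ/mol

ΔHrxn = -318.7 kJ/mol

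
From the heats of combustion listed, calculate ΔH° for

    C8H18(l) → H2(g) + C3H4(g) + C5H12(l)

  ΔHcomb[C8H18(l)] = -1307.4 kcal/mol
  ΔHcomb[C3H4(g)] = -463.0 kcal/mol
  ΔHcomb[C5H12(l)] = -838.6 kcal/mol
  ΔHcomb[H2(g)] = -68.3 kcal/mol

Using ΔH = Σ nΔHc°(reactants) − Σ nΔHc°(products):
= [1·(-1307.4)] − [1·(-68.3) + 1·(-463.0) + 1·(-838.6)]
= 62.5 kcal/mol

ΔH° = 62.5 kcal/mol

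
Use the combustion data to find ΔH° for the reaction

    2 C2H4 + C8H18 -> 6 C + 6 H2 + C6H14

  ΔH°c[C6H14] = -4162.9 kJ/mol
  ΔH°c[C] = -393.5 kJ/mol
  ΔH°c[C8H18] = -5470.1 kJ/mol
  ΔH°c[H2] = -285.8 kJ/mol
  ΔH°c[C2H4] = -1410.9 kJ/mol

ΔH° = -53.2 kJ/mol

With combustion enthalpies, reactants minus products:
= [2·(-1410.9) + 1·(-5470.1)] − [6·(-393.5) + 6·(-285.8) + 1·(-4162.9)]
= -53.2 kJ/mol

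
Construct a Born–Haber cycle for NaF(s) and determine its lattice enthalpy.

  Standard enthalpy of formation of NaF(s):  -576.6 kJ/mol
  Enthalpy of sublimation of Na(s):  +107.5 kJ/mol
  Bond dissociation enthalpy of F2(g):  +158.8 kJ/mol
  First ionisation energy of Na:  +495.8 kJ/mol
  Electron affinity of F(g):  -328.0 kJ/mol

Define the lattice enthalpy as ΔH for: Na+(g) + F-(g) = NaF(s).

U = -931.3 kJ/mol

ΔHf° = 1·ΔHsub + 1·(ΣIE) + 1/2·D(F2) + 1·EA + U
-576.6 = 1·(+107.5) + 1·(+495.8) + 1/2·(+158.8) + 1·(-328.0) + U
U = -576.6 − (+354.7) = -931.3 kJ/mol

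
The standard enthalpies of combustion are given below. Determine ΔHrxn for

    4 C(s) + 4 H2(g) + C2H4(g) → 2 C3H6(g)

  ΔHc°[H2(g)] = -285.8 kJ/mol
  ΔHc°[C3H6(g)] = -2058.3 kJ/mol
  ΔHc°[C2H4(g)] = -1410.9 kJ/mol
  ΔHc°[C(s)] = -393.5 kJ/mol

ΔHrxn = -11.5 kJ/mol

With combustion enthalpies, reactants minus products:
= [4·(-393.5) + 4·(-285.8) + 1·(-1410.9)] − [2·(-2058.3)]
= -11.5 kJ/mol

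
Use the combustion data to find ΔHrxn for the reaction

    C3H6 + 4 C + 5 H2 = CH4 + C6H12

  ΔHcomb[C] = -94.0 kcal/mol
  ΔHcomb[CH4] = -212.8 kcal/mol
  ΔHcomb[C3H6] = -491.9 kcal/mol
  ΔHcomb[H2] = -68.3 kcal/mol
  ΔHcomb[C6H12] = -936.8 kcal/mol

With combustion enthalpies, reactants minus products:
= [1·(-491.9) + 4·(-94.0) + 5·(-68.3)] − [1·(-212.8) + 1·(-936.8)]
= -59.8 kcal/mol

ΔHrxn = -59.8 kcal/mol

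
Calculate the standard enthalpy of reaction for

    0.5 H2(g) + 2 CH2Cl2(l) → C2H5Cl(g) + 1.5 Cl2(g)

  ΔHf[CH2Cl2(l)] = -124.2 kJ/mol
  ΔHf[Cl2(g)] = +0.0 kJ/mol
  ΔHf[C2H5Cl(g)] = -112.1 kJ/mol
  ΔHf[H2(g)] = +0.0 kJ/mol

Products: 1·(-112.1) + 3/2·(+0.0) = -112.1
Reactants: 1/2·(+0.0) + 2·(-124.2) = -248.4
ΔH_rxn = (-112.1) − (-248.4) = 136.3 kJ/mol

ΔH_rxn = 136.3 kJ/mol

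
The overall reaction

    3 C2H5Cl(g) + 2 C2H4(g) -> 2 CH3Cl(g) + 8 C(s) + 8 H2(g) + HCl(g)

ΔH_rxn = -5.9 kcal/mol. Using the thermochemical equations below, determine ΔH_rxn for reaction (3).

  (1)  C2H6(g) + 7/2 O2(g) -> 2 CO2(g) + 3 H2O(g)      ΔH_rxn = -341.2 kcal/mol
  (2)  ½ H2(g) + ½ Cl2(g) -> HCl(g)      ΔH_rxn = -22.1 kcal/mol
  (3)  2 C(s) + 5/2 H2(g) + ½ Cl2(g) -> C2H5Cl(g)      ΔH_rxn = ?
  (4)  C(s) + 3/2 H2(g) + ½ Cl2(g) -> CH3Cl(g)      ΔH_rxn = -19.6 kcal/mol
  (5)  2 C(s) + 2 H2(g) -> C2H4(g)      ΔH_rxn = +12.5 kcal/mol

ΔH_rxn = -26.8 kcal/mol

(1): not needed (O2(g) appears nowhere else).
(2) as written (HCl(g) already on the product side): -22.1 kcal/mol
(3) reversed and × 3 (reverse to put C2H5Cl(g) on the reactant side; scale by 3 for the 3 C2H5Cl(g)): contributes −3·x
(4) × 2 (×2 to match 2 CH3Cl(g) in the target): (2)·(-19.6) = -39.2 kcal/mol
(5) reversed and × 2 (reverse to put C2H4(g) on the reactant side; ×2 to match 2 C2H4(g) in the target): (-2)·(+12.5) = -25.0 kcal/mol
-5.9 = (-22.1) + (-39.2) + (-25.0) − 3·x
x = (-5.9 − (-86.3)) / (-3) = -26.8 kcal/mol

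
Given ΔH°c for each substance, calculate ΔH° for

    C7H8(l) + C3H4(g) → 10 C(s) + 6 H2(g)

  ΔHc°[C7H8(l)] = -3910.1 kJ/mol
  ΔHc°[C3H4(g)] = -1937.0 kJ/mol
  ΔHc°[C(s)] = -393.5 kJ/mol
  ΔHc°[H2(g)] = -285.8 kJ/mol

With combustion enthalpies, reactants minus products:
= [1·(-3910.1) + 1·(-1937.0)] − [10·(-393.5) + 6·(-285.8)]
= -197.3 kJ/mol

ΔH° = -197.3 kJ/mol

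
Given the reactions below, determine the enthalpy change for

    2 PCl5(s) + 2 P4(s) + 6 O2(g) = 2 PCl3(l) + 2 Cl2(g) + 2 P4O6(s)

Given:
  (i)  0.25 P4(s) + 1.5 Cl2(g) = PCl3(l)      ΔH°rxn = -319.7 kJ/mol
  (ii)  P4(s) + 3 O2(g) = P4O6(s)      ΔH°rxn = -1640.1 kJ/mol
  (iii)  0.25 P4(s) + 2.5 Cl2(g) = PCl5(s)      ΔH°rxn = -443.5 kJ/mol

ΔH°rxn = -3032.6 kJ/mol

(i) × 2: (2)·(-319.7) = -639.4 kJ/mol
(ii) × 2: (2)·(-1640.1) = -3280.2 kJ/mol
(iii) reversed and × 2: (-2)·(-443.5) = +887.0 kJ/mol
Combining the equations, ΔH°rxn = (2)·(-319.7) + (2)·(-1640.1) + (-2)·(-443.5) = -3032.6 kJ/mol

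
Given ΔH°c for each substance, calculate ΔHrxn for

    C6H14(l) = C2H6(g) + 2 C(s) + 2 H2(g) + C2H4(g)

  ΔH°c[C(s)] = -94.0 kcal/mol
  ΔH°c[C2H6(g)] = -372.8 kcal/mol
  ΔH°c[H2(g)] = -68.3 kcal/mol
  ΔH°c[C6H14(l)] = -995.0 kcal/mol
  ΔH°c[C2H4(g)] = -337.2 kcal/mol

Using ΔH = Σ nΔHc°(reactants) − Σ nΔHc°(products):
= [1·(-995.0)] − [1·(-372.8) + 2·(-94.0) + 2·(-68.3) + 1·(-337.2)]
= 39.6 kcal/mol

ΔHrxn = 39.6 kcal/mol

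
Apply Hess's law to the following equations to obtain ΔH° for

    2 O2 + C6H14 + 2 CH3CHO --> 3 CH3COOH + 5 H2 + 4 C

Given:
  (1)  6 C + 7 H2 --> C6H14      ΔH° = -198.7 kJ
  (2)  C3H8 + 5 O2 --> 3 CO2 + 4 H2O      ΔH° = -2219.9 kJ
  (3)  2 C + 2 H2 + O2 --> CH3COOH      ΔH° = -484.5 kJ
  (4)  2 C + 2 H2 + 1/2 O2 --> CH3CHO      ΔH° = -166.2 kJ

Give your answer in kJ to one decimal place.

(1) reversed: +198.7 kJ
(2): not needed.
(3) × 3: (3)·(-484.5) = -1453.5 kJ
(4) reversed and × 2: (-2)·(-166.2) = +332.4 kJ
ΔH° = (-1)·(-198.7) + (3)·(-484.5) + (-2)·(-166.2) = -922.4 kJ

ΔH° = -922.4 kJ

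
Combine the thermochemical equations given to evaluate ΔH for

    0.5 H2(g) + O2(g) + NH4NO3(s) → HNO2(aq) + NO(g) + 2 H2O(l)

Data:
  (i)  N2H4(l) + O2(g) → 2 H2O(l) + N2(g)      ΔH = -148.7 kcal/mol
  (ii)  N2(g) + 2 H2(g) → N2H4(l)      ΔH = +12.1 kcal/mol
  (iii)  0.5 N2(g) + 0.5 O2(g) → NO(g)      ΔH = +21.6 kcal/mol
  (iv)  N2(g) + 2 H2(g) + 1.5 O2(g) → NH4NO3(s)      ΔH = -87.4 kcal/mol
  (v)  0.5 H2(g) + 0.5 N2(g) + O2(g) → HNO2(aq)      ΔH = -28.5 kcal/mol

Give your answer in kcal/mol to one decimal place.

ΔH = -56.1 kcal/mol

(i) as written (H2O(l) already on the product side): -148.7 kcal/mol
(ii) as written: +12.1 kcal/mol
(iii) as written (NO(g) already on the product side): +21.6 kcal/mol
(iv) reversed (NH4NO3(s) must end up as a reactant): +87.4 kcal/mol
(v) as written (HNO2(aq) already on the product side): -28.5 kcal/mol
Combining the equations, ΔH = (1)·(-148.7) + (1)·(+12.1) + (1)·(+21.6) + (-1)·(-87.4) + (1)·(-28.5) = -56.1 kcal/mol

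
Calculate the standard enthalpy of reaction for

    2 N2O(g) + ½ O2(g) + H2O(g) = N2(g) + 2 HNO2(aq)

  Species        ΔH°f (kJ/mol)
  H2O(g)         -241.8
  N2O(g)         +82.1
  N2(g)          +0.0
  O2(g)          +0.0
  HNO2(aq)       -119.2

ΔH°rxn = -160.8 kJ/mol

Products: 1·(+0.0) + 2·(-119.2) = -238.4
Reactants: 2·(+82.1) + 1/2·(+0.0) + 1·(-241.8) = -77.6
ΔH°rxn = (-238.4) − (-77.6) = -160.8 kJ/mol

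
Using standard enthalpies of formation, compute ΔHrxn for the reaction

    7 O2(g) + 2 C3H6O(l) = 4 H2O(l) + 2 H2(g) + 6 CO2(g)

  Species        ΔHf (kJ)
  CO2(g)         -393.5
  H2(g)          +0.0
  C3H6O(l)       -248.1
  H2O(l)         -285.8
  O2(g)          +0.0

Products: 4·(-285.8) + 2·(+0.0) + 6·(-393.5) = -3504.2
Reactants: 7·(+0.0) + 2·(-248.1) = -496.2
ΔHrxn = (-3504.2) − (-496.2) = -3008.0 kJ

ΔHrxn = -3008.0 kJ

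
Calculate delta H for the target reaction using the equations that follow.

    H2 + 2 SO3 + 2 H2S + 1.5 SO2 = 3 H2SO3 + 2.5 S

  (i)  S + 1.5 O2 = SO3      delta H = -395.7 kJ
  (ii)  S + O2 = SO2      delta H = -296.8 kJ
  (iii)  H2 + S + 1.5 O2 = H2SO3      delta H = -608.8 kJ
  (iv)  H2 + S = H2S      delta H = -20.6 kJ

delta H = -548.6 kJ

(i) reversed and × 2: (-2)·(-395.7) = +791.4 kJ
(ii) reversed and × 3/2: (-3/2)·(-296.8) = +445.2 kJ
(iii) × 3: (3)·(-608.8) = -1826.4 kJ
(iv) reversed and × 2: (-2)·(-20.6) = +41.2 kJ
delta H = (-2)·(-395.7) + (-3/2)·(-296.8) + (3)·(-608.8) + (-2)·(-20.6) = -548.6 kJ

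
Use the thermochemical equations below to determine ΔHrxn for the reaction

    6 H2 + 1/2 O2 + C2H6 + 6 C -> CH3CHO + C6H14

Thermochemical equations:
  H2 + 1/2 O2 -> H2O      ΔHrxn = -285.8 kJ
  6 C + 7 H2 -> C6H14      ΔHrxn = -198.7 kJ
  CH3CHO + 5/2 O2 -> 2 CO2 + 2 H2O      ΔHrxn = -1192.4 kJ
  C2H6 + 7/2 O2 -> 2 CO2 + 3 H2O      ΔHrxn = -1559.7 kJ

equation 1 reversed: +285.8 kJ
equation 2 as written (C6H14 already on the product side): -198.7 kJ
equation 3 reversed (CH3CHO must end up as a product): +1192.4 kJ
equation 4 as written (C2H6 already on the reactant side): -1559.7 kJ
By Hess's law, ΔHrxn = (-1)·(-285.8) + (1)·(-198.7) + (-1)·(-1192.4) + (1)·(-1559.7) = -280.2 kJ

ΔHrxn = -280.2 kJ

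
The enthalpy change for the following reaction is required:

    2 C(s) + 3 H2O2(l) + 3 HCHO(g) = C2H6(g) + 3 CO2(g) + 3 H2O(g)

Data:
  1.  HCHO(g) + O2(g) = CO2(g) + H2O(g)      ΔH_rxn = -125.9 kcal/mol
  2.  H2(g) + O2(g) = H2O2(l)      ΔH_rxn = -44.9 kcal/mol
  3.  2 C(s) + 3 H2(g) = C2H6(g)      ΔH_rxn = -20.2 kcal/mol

eq. 1 × 3: (3)·(-125.9) = -377.7 kcal/mol
eq. 2 reversed and × 3: (-3)·(-44.9) = +134.7 kcal/mol
eq. 3 as written: -20.2 kcal/mol
ΔH_rxn = (-377.7) + (+134.7) + (-20.2) = -263.2 kcal/mol

ΔH_rxn = -263.2 kcal/mol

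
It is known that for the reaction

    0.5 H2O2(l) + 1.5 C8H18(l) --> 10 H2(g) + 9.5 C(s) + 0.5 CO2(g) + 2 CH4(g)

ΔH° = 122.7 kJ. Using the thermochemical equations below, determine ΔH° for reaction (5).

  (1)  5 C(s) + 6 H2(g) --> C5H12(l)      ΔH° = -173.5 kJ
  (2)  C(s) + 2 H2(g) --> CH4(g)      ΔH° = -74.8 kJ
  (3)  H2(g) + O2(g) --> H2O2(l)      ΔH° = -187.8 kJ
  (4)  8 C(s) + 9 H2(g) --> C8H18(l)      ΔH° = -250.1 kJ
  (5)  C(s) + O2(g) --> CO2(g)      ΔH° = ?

ΔH° = -393.5 kJ

(1): not needed (C5H12(l) appears nowhere else).
(2) × 2 (×2 to match 2 CH4(g) in the target): (2)·(-74.8) = -149.6 kJ
(3) reversed and × 1/2 (reverse to put H2O2(l) on the reactant side; scale by 1/2 for the 1/2 H2O2(l)): (-1/2)·(-187.8) = +93.9 kJ
(4) reversed and × 3/2 (C8H18(l) must end up as a reactant; scale by 3/2 for the 3/2 C8H18(l)): (-3/2)·(-250.1) = +375.15 kJ
(5) × 1/2 (×1/2 to match 1/2 CO2(g) in the target): contributes 1/2·x
+122.7 = (-149.6) + (+93.9) + (+375.15) + 1/2·x
x = (+122.7 − (+319.45)) / (1/2) = -393.5 kJ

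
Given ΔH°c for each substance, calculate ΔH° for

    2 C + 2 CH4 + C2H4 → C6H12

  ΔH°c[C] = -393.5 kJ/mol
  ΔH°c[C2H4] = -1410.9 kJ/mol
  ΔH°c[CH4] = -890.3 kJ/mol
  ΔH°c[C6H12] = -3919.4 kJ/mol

Using ΔH = Σ nΔHc°(reactants) − Σ nΔHc°(products):
= [2·(-393.5) + 2·(-890.3) + 1·(-1410.9)] − [1·(-3919.4)]
= -59.1 kJ/mol

ΔH° = -59.1 kJ/mol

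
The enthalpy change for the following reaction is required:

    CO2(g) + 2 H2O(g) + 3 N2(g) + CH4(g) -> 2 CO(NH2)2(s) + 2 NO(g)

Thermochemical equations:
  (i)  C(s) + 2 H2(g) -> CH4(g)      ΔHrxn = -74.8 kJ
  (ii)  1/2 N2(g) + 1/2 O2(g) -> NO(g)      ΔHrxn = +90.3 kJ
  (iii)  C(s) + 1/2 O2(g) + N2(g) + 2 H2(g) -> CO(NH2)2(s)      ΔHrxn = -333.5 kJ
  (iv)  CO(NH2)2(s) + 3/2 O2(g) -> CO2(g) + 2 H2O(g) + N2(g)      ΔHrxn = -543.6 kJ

(i) reversed (reverse to put CH4(g) on the reactant side): +74.8 kJ
(ii) × 2 (×2 to match 2 NO(g) in the target): (2)·(+90.3) = +180.6 kJ
(iii) as written: -333.5 kJ
(iv) reversed (CO2(g) must end up as a reactant): +543.6 kJ
ΔHrxn = (-1)·(-74.8) + (2)·(+90.3) + (1)·(-333.5) + (-1)·(-543.6) = 465.5 kJ

ΔHrxn = 465.5 kJ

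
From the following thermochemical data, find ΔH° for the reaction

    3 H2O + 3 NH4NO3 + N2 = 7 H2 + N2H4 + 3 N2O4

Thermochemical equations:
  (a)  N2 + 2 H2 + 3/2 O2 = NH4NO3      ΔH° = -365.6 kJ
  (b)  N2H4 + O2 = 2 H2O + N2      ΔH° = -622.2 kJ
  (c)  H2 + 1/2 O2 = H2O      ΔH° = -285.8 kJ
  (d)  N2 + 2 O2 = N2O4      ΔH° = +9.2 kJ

(a) reversed and × 3: (-3)·(-365.6) = +1096.8 kJ
(b) reversed: +622.2 kJ
(c) reversed: +285.8 kJ
(d) × 3: (3)·(+9.2) = +27.6 kJ
ΔH° = (+1096.8) + (+622.2) + (+285.8) + (+27.6) = 2032.4 kJ

ΔH° = 2032.4 kJ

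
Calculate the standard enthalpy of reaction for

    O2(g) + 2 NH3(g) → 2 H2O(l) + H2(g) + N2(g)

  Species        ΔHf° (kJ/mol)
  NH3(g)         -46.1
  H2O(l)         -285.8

Products: 2·(-285.8) + 1·(+0.0) + 1·(+0.0) = -571.6
Reactants: 1·(+0.0) + 2·(-46.1) = -92.2
ΔHrxn = (-571.6) − (-92.2) = -479.4 kJ/mol

ΔHrxn = -479.4 kJ/mol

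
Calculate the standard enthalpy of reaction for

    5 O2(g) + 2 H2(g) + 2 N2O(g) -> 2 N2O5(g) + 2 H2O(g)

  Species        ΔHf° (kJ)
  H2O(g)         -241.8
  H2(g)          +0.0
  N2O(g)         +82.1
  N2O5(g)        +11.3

Products: 2·(+11.3) + 2·(-241.8) = -461.0
Reactants: 5·(+0.0) + 2·(+0.0) + 2·(+82.1) = +164.2
ΔHrxn = (-461.0) − (+164.2) = -625.2 kJ

ΔHrxn = -625.2 kJ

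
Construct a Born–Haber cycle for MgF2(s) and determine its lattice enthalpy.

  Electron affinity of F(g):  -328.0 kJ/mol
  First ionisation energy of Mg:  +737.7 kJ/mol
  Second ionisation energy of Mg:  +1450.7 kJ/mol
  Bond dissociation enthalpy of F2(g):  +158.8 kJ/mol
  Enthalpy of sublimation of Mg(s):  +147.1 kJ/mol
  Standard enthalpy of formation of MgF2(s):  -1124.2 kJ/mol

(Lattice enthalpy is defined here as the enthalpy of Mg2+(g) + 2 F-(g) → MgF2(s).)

ΔHf° = 1·ΔHsub + 1·(ΣIE) + 1·D(F2) + 2·EA + U
-1124.2 = 1·(+147.1) + 1·(+2188.4) + 1·(+158.8) + 2·(-328.0) + U
U = -1124.2 − (+1838.3) = -2962.5 kJ/mol

U = -2962.5 kJ/mol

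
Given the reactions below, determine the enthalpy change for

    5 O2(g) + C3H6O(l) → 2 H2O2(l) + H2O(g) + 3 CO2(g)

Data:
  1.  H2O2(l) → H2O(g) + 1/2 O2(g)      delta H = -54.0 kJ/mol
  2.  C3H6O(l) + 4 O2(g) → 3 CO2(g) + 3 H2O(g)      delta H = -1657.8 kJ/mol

delta H = -1549.8 kJ/mol

eq. 1 reversed and × 2 (H2O2(l) must end up as a product; scale by 2 for the 2 H2O2(l)): (-2)·(-54.0) = +108.0 kJ/mol
eq. 2 as written (C3H6O(l) already on the reactant side): -1657.8 kJ/mol
By Hess's law, delta H = (-2)·(-54.0) + (1)·(-1657.8) = -1549.8 kJ/mol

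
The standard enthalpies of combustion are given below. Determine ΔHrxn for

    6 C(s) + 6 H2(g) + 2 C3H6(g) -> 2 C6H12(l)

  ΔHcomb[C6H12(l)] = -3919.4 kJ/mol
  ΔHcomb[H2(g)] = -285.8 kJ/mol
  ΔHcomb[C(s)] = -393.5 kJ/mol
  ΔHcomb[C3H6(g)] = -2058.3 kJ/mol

Using ΔH = Σ nΔHc°(reactants) − Σ nΔHc°(products):
= [6·(-393.5) + 6·(-285.8) + 2·(-2058.3)] − [2·(-3919.4)]
= -353.6 kJ/mol

ΔHrxn = -353.6 kJ/mol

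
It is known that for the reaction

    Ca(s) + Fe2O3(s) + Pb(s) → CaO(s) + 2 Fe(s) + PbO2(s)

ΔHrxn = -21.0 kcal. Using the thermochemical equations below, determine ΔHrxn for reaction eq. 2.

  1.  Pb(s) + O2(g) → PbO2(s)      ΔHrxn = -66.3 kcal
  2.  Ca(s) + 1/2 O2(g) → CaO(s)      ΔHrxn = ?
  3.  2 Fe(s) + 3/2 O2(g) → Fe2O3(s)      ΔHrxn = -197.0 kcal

eq. 1 as written: -66.3 kcal
eq. 2 as written: contributes x
eq. 3 reversed: +197.0 kcal
-21.0 = (-66.3) + (+197.0) + x
x = (-21.0 − (+130.7)) / (1) = -151.7 kcal

ΔHrxn = -151.7 kcal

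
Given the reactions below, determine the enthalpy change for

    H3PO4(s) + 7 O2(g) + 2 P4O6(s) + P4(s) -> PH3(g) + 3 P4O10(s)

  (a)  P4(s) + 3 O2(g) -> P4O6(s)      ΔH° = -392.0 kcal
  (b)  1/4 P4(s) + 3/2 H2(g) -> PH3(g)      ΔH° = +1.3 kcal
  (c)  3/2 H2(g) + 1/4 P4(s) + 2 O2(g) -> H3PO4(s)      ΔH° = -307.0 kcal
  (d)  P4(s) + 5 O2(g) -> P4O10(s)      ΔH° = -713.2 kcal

ΔH° = -1047.3 kcal

(a) reversed and × 2: (-2)·(-392.0) = +784.0 kcal
(b) as written: +1.3 kcal
(c) reversed: +307.0 kcal
(d) × 3: (3)·(-713.2) = -2139.6 kcal
ΔH° = (+784.0) + (+1.3) + (+307.0) + (-2139.6) = -1047.3 kcal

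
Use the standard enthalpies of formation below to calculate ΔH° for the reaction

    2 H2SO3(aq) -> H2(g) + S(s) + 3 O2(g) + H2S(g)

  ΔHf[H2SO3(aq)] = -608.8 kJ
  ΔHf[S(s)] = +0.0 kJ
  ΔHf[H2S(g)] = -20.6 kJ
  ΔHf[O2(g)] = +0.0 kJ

ΔH°rxn = Σ nΔHf°(products) − Σ nΔHf°(reactants).
Products: 1·(+0.0) + 1·(+0.0) + 3·(+0.0) + 1·(-20.6) = -20.6
Reactants: 2·(-608.8) = -1217.6
ΔH° = (-20.6) − (-1217.6) = 1197.0 kJ

ΔH° = 1197.0 kJ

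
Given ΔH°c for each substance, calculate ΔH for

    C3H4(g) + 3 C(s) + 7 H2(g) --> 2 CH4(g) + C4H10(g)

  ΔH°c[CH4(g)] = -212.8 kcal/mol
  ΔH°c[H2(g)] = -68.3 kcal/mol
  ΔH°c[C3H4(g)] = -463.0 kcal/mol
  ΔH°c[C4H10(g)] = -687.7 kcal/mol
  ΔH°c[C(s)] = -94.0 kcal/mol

With combustion enthalpies, reactants minus products:
= [1·(-463.0) + 3·(-94.0) + 7·(-68.3)] − [2·(-212.8) + 1·(-687.7)]
= -109.8 kcal/mol

ΔH = -109.8 kcal/mol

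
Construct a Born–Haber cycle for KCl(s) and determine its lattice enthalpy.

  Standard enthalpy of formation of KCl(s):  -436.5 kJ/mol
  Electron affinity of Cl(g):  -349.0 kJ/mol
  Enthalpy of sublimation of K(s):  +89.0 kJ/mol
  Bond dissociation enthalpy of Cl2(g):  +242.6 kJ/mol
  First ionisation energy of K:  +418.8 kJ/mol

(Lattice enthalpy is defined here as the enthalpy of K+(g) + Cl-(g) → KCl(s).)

U = -716.6 kJ/mol

ΔHf° = 1·ΔHsub + 1·(ΣIE) + 1/2·D(Cl2) + 1·EA + U
-436.5 = 1·(+89.0) + 1·(+418.8) + 1/2·(+242.6) + 1·(-349.0) + U
U = -436.5 − (+280.1) = -716.6 kJ/mol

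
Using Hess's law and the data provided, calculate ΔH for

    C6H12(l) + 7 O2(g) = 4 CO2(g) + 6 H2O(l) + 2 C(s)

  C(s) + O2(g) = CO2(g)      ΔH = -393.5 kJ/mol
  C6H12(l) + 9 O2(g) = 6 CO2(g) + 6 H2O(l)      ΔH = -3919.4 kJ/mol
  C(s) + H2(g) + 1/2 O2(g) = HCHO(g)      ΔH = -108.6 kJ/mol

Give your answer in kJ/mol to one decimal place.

ΔH = -3132.4 kJ/mol

equation 1 reversed and × 2: (-2)·(-393.5) = +787.0 kJ/mol
equation 2 as written: -3919.4 kJ/mol
equation 3: not needed.
ΔH = (+787.0) + (-3919.4) = -3132.4 kJ/mol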